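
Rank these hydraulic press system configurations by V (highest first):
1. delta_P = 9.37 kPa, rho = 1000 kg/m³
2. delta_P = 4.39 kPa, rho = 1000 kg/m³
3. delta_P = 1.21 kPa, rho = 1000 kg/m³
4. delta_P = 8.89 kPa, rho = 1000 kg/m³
Case 1: V = 4.329 m/s
Case 2: V = 2.963 m/s
Case 3: V = 1.556 m/s
Case 4: V = 4.217 m/s
Ranking (highest first): 1, 4, 2, 3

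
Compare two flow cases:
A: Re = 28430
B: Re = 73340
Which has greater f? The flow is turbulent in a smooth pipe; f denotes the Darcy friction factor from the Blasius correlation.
f(A) = 0.02434, f(B) = 0.0192. Answer: A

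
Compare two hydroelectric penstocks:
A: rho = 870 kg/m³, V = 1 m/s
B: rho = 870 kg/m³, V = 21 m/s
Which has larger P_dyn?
P_dyn(A) = 0.435 kPa, P_dyn(B) = 191.8 kPa. Answer: B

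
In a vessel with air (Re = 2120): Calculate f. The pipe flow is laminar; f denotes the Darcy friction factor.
Formula: f = \frac{64}{Re}
f = 64/2120 = 0.03019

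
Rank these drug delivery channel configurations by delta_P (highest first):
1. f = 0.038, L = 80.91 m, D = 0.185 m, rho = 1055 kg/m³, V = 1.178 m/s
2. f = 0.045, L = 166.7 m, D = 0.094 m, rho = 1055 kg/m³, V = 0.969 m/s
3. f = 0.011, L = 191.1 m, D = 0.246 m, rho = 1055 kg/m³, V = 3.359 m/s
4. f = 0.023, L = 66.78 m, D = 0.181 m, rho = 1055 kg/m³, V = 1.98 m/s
Case 1: delta_P = 12.17 kPa
Case 2: delta_P = 39.53 kPa
Case 3: delta_P = 50.86 kPa
Case 4: delta_P = 17.55 kPa
Ranking (highest first): 3, 2, 4, 1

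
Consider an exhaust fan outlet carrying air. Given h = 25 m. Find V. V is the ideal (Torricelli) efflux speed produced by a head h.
Formula: V = \sqrt{2 g h}
V = √(2·9.81·25) = 22.15 m/s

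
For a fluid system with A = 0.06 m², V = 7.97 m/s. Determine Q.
Formula: Q = A V
Q = 0.06·7.97·1000 = 478.2 L/s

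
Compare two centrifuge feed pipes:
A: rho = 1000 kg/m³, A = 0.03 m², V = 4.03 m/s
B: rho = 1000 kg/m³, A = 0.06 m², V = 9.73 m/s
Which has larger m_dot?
m_dot(A) = 120.9 kg/s, m_dot(B) = 583.8 kg/s. Answer: B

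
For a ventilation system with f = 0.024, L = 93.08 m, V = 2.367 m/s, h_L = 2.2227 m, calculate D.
Formula: h_L = f \frac{L}{D} \frac{V^2}{2g}
Substituting knowns: 2.2227 = 0.024·(93.08/D)·2.367²/(2·9.81)
Solving for D: D = 0.024·93.08·2.367²/(2·9.81·2.2227) = 0.287 m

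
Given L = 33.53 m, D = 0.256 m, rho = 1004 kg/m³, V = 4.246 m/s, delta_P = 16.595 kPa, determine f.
Formula: \Delta P = f \frac{L}{D} \frac{\rho V^2}{2}
Substituting knowns: 16.595 = f·(33.53/0.256)·0.5·1004·4.246²/1000
Solving for f: f = (16.595·1000)/((33.53/0.256)·0.5·1004·4.246²) = 0.014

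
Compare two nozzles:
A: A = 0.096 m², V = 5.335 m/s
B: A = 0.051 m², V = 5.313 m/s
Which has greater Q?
Q(A) = 512.2 L/s, Q(B) = 271 L/s. Answer: A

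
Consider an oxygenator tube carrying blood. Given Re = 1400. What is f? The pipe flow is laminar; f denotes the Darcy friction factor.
Formula: f = \frac{64}{Re}
f = 64/1400 = 0.04571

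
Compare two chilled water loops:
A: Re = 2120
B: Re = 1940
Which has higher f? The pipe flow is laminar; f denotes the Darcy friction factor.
f(A) = 0.03019, f(B) = 0.03299. Answer: B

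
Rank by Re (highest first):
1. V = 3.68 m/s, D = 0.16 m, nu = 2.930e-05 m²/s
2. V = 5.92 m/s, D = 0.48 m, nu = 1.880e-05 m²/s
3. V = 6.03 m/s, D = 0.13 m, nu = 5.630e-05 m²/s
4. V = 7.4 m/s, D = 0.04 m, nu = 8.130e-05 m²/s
Case 1: Re = 20096
Case 2: Re = 151149
Case 3: Re = 13924
Case 4: Re = 3641
Ranking (highest first): 2, 1, 3, 4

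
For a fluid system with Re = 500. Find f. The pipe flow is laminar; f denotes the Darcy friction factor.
Formula: f = \frac{64}{Re}
f = 64/500 = 0.128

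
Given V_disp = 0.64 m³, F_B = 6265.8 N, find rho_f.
Formula: F_B = \rho_f g V_{disp}
Substituting knowns: 6265.8 = rho_f·9.81·0.64
Solving for rho_f: rho_f = 6265.8/(9.81·0.64) = 998 kg/m³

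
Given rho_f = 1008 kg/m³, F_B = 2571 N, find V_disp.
Formula: F_B = \rho_f g V_{disp}
Substituting knowns: 2571 = 1008·9.81·V_disp
Solving for V_disp: V_disp = 2571/(1008·9.81) = 0.26 m³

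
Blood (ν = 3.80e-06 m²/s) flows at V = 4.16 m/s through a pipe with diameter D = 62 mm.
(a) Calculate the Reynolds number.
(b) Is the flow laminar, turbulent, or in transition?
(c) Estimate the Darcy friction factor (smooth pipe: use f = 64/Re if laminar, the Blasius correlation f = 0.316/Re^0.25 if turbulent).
(a) Re = V·D/ν = 4.16·0.062/3.80e-06 = 67874
(b) Flow regime: turbulent (Re > 4000)
(c) Friction factor: f = 0.316/Re^0.25 = 0.316/67874^0.25 = 0.01958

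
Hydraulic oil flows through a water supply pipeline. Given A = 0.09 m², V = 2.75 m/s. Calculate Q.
Formula: Q = A V
Q = 0.09·2.75·1000 = 247.5 L/s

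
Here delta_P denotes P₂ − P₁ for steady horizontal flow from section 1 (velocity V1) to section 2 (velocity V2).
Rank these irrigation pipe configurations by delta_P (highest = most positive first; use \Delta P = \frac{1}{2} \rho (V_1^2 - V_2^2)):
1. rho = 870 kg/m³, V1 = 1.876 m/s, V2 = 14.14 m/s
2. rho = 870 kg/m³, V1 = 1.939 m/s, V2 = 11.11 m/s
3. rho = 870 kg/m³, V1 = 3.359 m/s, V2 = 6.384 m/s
Case 1: delta_P = -85.44 kPa
Case 2: delta_P = -52.06 kPa
Case 3: delta_P = -12.82 kPa
Ranking (highest first): 3, 2, 1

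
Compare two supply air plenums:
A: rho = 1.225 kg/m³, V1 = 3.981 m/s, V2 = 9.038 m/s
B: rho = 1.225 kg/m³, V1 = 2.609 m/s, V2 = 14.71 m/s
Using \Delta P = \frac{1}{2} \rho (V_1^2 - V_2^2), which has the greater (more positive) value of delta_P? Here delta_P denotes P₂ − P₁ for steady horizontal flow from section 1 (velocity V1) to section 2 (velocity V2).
delta_P(A) = -0.04033 kPa, delta_P(B) = -0.1284 kPa. Answer: A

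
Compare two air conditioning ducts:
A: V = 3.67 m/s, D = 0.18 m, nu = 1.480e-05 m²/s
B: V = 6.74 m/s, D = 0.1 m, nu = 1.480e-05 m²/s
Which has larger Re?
Re(A) = 44635, Re(B) = 45541. Answer: B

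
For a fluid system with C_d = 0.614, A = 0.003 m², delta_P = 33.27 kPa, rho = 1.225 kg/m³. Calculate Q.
Formula: Q = C_d A \sqrt{\frac{2 \Delta P}{\rho}}
Q = 0.614·0.003·√(2·(33.27·1000)/1.225)·1000 = 429.3 L/s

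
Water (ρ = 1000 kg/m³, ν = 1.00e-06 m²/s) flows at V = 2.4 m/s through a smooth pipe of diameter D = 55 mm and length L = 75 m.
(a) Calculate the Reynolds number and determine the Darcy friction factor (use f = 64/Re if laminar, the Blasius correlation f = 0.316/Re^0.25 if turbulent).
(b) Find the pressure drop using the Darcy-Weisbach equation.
(a) Re = V·D/ν = 2.4·0.055/1.00e-06 = 132000 → turbulent (Re > 4000); f = 0.316/Re^0.25 = 0.316/132000^0.25 = 0.016578 (Blasius is strictly valid for Re ≲ 1e5; used here as the smooth-pipe estimate the problem specifies)
(b) Darcy-Weisbach: ΔP = f·(L/D)·½ρV²/1000 = 0.016578·(75/0.055)·½·1000·2.4²/1000 = 65.11 kPa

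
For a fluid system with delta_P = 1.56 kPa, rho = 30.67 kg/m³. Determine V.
Formula: V = \sqrt{\frac{2 \Delta P}{\rho}}
V = √(2·(1.56·1000)/30.67) = 10.09 m/s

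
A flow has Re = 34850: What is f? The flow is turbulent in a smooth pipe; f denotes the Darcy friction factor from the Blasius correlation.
Formula: f = \frac{0.316}{Re^{0.25}}
f = 0.316/34850^0.25 = 0.02313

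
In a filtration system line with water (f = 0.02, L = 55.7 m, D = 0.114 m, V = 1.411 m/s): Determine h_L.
Formula: h_L = f \frac{L}{D} \frac{V^2}{2g}
h_L = 0.02·(55.7/0.114)·1.411²/(2·9.81) = 0.9916 m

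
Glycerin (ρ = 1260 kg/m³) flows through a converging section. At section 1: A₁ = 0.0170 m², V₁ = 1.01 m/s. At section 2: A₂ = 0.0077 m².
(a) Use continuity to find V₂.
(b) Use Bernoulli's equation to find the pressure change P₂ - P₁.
(a) Continuity: A₁V₁=A₂V₂ -> V₂=A₁V₁/A₂=0.0170*1.01/0.0077=2.23 m/s
(b) Bernoulli: P₂-P₁=0.5*rho*(V₁^2-V₂^2)/1000=0.5*1260*(1.01^2-2.23^2)/1000=-2.49 kPa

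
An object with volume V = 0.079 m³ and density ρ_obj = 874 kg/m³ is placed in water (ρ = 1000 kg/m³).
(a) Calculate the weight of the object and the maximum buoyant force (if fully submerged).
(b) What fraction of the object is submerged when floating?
(a) W=rho_obj*g*V=874*9.81*0.079=677.3 N; F_B(max)=rho*g*V=1000*9.81*0.079=775.0 N
(b) Floating fraction=rho_obj/rho=874/1000=0.874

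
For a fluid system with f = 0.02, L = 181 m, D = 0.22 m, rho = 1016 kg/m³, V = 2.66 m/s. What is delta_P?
Formula: \Delta P = f \frac{L}{D} \frac{\rho V^2}{2}
delta_P = 0.02·(181/0.22)·0.5·1016·2.66²/1000 = 59.14 kPa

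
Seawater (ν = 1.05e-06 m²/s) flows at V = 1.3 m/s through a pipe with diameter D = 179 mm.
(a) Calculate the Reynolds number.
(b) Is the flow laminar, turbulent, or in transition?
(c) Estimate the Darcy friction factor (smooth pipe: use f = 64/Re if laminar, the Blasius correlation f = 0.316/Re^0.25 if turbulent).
(a) Re = V·D/ν = 1.3·0.179/1.05e-06 = 221620
(b) Flow regime: turbulent (Re > 4000)
(c) Friction factor: f = 0.316/Re^0.25 = 0.316/221620^0.25 = 0.01456 (Blasius is strictly valid for Re ≲ 1e5; used here as the smooth-pipe estimate the problem specifies)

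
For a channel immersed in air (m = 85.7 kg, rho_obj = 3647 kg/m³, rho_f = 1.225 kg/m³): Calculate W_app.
Formula: W_{app} = mg\left(1 - \frac{\rho_f}{\rho_{obj}}\right)
W_app = 85.7·9.81·(1 − 1.225/3647) = 840.4 N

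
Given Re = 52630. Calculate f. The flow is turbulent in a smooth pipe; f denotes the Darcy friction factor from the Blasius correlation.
Formula: f = \frac{0.316}{Re^{0.25}}
f = 0.316/52630^0.25 = 0.02086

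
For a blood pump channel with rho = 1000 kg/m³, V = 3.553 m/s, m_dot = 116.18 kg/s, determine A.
Formula: \dot{m} = \rho A V
Substituting knowns: 116.18 = 1000·A·3.553
Solving for A: A = 116.18/(1000·3.553) = 0.0327 m²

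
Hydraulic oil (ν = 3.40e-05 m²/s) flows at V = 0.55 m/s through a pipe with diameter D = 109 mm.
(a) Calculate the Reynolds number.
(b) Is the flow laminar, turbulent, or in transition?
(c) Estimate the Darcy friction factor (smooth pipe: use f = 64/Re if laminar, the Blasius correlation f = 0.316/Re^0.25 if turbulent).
(a) Re = V·D/ν = 0.55·0.109/3.40e-05 = 1763.2
(b) Flow regime: laminar (Re < 2300)
(c) Friction factor: f = 64/Re = 64/1763.2 = 0.0363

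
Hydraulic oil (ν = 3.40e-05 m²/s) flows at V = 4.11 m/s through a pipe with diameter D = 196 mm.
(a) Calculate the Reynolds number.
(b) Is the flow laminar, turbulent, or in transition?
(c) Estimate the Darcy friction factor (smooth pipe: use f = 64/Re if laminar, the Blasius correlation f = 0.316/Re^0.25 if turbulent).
(a) Re = V·D/ν = 4.11·0.196/3.40e-05 = 23693
(b) Flow regime: turbulent (Re > 4000)
(c) Friction factor: f = 0.316/Re^0.25 = 0.316/23693^0.25 = 0.02547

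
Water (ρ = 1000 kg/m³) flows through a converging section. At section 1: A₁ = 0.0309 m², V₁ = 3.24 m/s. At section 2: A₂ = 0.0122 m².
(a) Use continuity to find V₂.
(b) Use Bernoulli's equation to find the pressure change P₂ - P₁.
(a) Continuity: A₁V₁=A₂V₂ -> V₂=A₁V₁/A₂=0.0309*3.24/0.0122=8.21 m/s
(b) Bernoulli: P₂-P₁=0.5*rho*(V₁^2-V₂^2)/1000=0.5*1000*(3.24^2-8.21^2)/1000=-28.45 kPa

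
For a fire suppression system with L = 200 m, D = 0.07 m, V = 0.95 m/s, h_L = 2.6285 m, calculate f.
Formula: h_L = f \frac{L}{D} \frac{V^2}{2g}
Substituting knowns: 2.6285 = f·(200/0.07)·0.95²/(2·9.81)
Solving for f: f = 2.6285·2·9.81/((200/0.07)·0.95²) = 0.02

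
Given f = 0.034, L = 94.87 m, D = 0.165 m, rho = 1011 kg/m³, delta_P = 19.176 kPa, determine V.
Formula: \Delta P = f \frac{L}{D} \frac{\rho V^2}{2}
Substituting knowns: 19.176 = 0.034·(94.87/0.165)·0.5·1011·V²/1000
Solving for V: V = √((19.176·1000)/(0.034·(94.87/0.165)·0.5·1011)) = 1.393 m/s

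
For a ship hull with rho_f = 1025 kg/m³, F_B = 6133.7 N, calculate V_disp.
Formula: F_B = \rho_f g V_{disp}
Substituting knowns: 6133.7 = 1025·9.81·V_disp
Solving for V_disp: V_disp = 6133.7/(1025·9.81) = 0.61 m³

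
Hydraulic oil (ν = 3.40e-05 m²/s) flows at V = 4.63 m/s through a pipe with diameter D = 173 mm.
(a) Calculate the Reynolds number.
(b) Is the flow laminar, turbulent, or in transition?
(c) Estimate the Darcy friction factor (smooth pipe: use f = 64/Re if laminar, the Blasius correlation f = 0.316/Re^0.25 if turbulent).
(a) Re = V·D/ν = 4.63·0.173/3.40e-05 = 23559
(b) Flow regime: turbulent (Re > 4000)
(c) Friction factor: f = 0.316/Re^0.25 = 0.316/23559^0.25 = 0.02551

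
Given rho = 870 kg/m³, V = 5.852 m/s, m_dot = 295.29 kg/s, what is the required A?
Formula: \dot{m} = \rho A V
Substituting knowns: 295.29 = 870·A·5.852
Solving for A: A = 295.29/(870·5.852) = 0.058 m²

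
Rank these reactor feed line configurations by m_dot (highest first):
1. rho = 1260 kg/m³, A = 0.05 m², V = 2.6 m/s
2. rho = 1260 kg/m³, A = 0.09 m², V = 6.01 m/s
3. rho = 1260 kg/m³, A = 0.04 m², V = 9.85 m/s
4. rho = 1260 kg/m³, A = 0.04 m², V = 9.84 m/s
Case 1: m_dot = 163.8 kg/s
Case 2: m_dot = 681.5 kg/s
Case 3: m_dot = 496.4 kg/s
Case 4: m_dot = 495.9 kg/s
Ranking (highest first): 2, 3, 4, 1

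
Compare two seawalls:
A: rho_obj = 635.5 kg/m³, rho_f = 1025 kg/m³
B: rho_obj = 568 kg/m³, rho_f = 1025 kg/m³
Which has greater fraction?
fraction(A) = 0.62, fraction(B) = 0.5541. Answer: A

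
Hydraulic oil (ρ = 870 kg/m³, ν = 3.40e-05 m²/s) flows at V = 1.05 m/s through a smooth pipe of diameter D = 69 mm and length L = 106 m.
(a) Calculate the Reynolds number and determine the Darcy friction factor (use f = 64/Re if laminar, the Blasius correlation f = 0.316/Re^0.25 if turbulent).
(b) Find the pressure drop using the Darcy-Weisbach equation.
(a) Re = V·D/ν = 1.05·0.069/3.40e-05 = 2130.9 → laminar (Re < 2300); f = 64/Re = 64/2130.9 = 0.030034
(b) Darcy-Weisbach: ΔP = f·(L/D)·½ρV²/1000 = 0.030034·(106/0.069)·½·870·1.05²/1000 = 22.13 kPa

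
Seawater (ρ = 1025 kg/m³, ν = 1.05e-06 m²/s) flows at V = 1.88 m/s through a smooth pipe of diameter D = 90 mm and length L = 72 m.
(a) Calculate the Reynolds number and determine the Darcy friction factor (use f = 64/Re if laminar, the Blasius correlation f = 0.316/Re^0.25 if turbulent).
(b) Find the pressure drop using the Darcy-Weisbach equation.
(a) Re = V·D/ν = 1.88·0.09/1.05e-06 = 161140 → turbulent (Re > 4000); f = 0.316/Re^0.25 = 0.316/161140^0.25 = 0.015772 (Blasius is strictly valid for Re ≲ 1e5; used here as the smooth-pipe estimate the problem specifies)
(b) Darcy-Weisbach: ΔP = f·(L/D)·½ρV²/1000 = 0.015772·(72/0.090)·½·1025·1.88²/1000 = 22.86 kPa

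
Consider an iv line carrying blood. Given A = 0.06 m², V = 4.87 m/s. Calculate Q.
Formula: Q = A V
Q = 0.06·4.87·1000 = 292.2 L/s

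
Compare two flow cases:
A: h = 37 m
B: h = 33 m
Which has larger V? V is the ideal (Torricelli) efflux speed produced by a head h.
V(A) = 26.94 m/s, V(B) = 25.45 m/s. Answer: A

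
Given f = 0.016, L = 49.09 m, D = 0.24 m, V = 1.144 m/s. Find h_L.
Formula: h_L = f \frac{L}{D} \frac{V^2}{2g}
h_L = 0.016·(49.09/0.24)·1.144²/(2·9.81) = 0.2183 m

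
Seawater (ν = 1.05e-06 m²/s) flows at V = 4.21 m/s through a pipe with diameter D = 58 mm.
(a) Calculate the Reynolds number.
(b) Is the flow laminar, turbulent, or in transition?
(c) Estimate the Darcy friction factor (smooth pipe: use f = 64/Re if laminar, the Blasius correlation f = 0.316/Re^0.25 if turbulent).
(a) Re = V·D/ν = 4.21·0.058/1.05e-06 = 232550
(b) Flow regime: turbulent (Re > 4000)
(c) Friction factor: f = 0.316/Re^0.25 = 0.316/232550^0.25 = 0.01439 (Blasius is strictly valid for Re ≲ 1e5; used here as the smooth-pipe estimate the problem specifies)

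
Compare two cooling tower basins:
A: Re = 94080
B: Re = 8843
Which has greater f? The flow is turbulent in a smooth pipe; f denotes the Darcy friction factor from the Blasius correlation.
f(A) = 0.01804, f(B) = 0.03259. Answer: B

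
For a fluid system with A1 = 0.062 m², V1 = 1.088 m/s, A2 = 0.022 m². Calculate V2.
Formula: V_2 = \frac{A_1 V_1}{A_2}
V2 = 0.062·1.088/0.022 = 3.066 m/s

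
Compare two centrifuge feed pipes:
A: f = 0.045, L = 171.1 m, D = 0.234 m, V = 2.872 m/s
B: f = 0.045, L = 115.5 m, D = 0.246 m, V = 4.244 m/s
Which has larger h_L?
h_L(A) = 13.83 m, h_L(B) = 19.4 m. Answer: B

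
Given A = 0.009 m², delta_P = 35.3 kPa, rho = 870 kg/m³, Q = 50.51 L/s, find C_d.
Formula: Q = C_d A \sqrt{\frac{2 \Delta P}{\rho}}
Substituting knowns: 50.51 = C_d·0.009·√(2·(35.3·1000)/870)·1000
Solving for C_d: C_d = (50.51/1000)/(0.009·√(2·(35.3·1000)/870)) = 0.623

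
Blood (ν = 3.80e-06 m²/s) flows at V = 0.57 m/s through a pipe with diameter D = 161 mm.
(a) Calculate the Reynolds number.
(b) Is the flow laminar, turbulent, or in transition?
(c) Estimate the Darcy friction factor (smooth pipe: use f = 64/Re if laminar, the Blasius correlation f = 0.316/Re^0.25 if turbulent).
(a) Re = V·D/ν = 0.57·0.161/3.80e-06 = 24150
(b) Flow regime: turbulent (Re > 4000)
(c) Friction factor: f = 0.316/Re^0.25 = 0.316/24150^0.25 = 0.02535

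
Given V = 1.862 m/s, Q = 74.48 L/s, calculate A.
Formula: Q = A V
Substituting knowns: 74.48 = A·1.862·1000
Solving for A: A = (74.48/1000)/1.862 = 0.04 m²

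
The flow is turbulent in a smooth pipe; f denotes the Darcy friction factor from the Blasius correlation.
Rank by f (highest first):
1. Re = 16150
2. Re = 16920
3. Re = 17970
Case 1: f = 0.02803
Case 2: f = 0.02771
Case 3: f = 0.02729
Ranking (highest first): 1, 2, 3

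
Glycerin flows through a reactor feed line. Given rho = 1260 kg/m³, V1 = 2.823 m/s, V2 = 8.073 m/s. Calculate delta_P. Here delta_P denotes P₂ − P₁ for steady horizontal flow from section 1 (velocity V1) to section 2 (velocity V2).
Formula: \Delta P = \frac{1}{2} \rho (V_1^2 - V_2^2)
delta_P = 0.5·1260·(2.823² − 8.073²)/1000 = -36.04 kPa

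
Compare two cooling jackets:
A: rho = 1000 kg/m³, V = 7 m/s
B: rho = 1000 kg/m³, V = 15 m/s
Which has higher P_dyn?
P_dyn(A) = 24.5 kPa, P_dyn(B) = 112.5 kPa. Answer: B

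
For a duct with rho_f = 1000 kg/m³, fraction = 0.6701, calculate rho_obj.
Formula: f_{sub} = \frac{\rho_{obj}}{\rho_f}
Substituting knowns: 0.6701 = rho_obj/1000
Solving for rho_obj: rho_obj = 0.6701·1000 = 670.1 kg/m³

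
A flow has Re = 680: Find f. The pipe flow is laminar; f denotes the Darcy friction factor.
Formula: f = \frac{64}{Re}
f = 64/680 = 0.09412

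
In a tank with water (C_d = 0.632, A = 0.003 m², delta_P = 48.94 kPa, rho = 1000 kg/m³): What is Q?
Formula: Q = C_d A \sqrt{\frac{2 \Delta P}{\rho}}
Q = 0.632·0.003·√(2·(48.94·1000)/1000)·1000 = 18.76 L/s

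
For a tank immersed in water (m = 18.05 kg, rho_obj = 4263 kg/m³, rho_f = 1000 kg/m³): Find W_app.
Formula: W_{app} = mg\left(1 - \frac{\rho_f}{\rho_{obj}}\right)
W_app = 18.05·9.81·(1 − 1000/4263) = 135.5 N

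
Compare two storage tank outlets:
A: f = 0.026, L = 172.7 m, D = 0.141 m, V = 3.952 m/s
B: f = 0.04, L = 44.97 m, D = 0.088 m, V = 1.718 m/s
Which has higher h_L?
h_L(A) = 25.35 m, h_L(B) = 3.075 m. Answer: A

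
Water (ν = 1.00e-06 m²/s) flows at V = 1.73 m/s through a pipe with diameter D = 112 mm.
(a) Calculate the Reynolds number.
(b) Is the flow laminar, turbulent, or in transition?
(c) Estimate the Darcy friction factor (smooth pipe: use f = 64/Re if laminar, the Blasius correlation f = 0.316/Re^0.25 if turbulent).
(a) Re = V·D/ν = 1.73·0.112/1.00e-06 = 193760
(b) Flow regime: turbulent (Re > 4000)
(c) Friction factor: f = 0.316/Re^0.25 = 0.316/193760^0.25 = 0.01506 (Blasius is strictly valid for Re ≲ 1e5; used here as the smooth-pipe estimate the problem specifies)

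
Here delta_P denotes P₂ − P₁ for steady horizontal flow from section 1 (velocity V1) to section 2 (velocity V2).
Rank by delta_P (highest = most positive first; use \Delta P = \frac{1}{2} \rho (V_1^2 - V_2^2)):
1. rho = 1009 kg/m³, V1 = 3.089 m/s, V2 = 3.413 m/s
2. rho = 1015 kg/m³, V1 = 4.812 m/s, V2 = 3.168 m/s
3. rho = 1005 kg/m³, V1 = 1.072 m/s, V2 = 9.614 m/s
Case 1: delta_P = -1.063 kPa
Case 2: delta_P = 6.658 kPa
Case 3: delta_P = -45.87 kPa
Ranking (highest first): 2, 1, 3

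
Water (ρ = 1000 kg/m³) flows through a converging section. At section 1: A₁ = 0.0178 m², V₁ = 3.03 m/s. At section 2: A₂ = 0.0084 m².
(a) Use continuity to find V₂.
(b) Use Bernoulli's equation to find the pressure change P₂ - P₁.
(a) Continuity: A₁V₁=A₂V₂ -> V₂=A₁V₁/A₂=0.0178*3.03/0.0084=6.42 m/s
(b) Bernoulli: P₂-P₁=0.5*rho*(V₁^2-V₂^2)/1000=0.5*1000*(3.03^2-6.42^2)/1000=-16.02 kPa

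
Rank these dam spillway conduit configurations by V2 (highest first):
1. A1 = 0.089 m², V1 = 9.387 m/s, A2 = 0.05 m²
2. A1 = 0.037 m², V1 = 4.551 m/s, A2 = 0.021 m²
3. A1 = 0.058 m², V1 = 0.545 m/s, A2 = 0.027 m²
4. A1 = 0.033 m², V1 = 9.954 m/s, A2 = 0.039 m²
Case 1: V2 = 16.71 m/s
Case 2: V2 = 8.018 m/s
Case 3: V2 = 1.171 m/s
Case 4: V2 = 8.423 m/s
Ranking (highest first): 1, 4, 2, 3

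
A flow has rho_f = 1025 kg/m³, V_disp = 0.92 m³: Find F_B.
Formula: F_B = \rho_f g V_{disp}
F_B = 1025·9.81·0.92 = 9251 N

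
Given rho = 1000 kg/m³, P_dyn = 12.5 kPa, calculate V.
Formula: P_{dyn} = \frac{1}{2} \rho V^2
Substituting knowns: 12.5 = 0.5·1000·V²/1000
Solving for V: V = √(2·(12.5·1000)/1000) = 5 m/s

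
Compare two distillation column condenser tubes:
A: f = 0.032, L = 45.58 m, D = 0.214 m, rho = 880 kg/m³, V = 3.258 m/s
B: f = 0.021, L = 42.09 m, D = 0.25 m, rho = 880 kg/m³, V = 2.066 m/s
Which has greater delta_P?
delta_P(A) = 31.83 kPa, delta_P(B) = 6.64 kPa. Answer: A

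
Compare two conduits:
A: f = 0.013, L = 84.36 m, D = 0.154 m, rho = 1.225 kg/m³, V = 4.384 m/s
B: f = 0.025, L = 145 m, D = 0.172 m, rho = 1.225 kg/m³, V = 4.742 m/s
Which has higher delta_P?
delta_P(A) = 0.08383 kPa, delta_P(B) = 0.2903 kPa. Answer: B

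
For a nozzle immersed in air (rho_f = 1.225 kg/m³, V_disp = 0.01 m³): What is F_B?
Formula: F_B = \rho_f g V_{disp}
F_B = 1.225·9.81·0.01 = 0.1202 N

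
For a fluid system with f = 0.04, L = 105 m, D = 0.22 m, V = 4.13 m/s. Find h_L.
Formula: h_L = f \frac{L}{D} \frac{V^2}{2g}
h_L = 0.04·(105/0.22)·4.13²/(2·9.81) = 16.6 m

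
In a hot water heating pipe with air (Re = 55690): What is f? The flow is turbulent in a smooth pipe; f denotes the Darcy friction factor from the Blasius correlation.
Formula: f = \frac{0.316}{Re^{0.25}}
f = 0.316/55690^0.25 = 0.02057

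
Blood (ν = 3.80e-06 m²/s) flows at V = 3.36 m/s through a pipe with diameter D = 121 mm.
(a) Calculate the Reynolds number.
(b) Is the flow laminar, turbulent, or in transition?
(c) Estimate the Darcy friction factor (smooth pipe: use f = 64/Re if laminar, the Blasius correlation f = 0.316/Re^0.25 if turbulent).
(a) Re = V·D/ν = 3.36·0.121/3.80e-06 = 106990
(b) Flow regime: turbulent (Re > 4000)
(c) Friction factor: f = 0.316/Re^0.25 = 0.316/106990^0.25 = 0.01747 (Blasius is strictly valid for Re ≲ 1e5; used here as the smooth-pipe estimate the problem specifies)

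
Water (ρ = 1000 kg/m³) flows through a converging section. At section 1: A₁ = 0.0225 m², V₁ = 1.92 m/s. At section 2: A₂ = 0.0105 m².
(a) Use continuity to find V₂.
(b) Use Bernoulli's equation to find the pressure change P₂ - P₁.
(a) Continuity: A₁V₁=A₂V₂ -> V₂=A₁V₁/A₂=0.0225*1.92/0.0105=4.11 m/s
(b) Bernoulli: P₂-P₁=0.5*rho*(V₁^2-V₂^2)/1000=0.5*1000*(1.92^2-4.11^2)/1000=-6.603 kPa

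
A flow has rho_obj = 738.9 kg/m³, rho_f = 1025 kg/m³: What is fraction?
Formula: f_{sub} = \frac{\rho_{obj}}{\rho_f}
fraction = 738.9/1025 = 0.7209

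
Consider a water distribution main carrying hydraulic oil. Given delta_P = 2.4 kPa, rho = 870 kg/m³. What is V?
Formula: V = \sqrt{\frac{2 \Delta P}{\rho}}
V = √(2·(2.4·1000)/870) = 2.349 m/s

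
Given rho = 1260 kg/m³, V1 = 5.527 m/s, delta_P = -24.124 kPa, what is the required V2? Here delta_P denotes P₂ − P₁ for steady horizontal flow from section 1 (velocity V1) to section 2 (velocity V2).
Formula: \Delta P = \frac{1}{2} \rho (V_1^2 - V_2^2)
Substituting knowns: -24.124 = 0.5·1260·(5.527² − V2²)/1000
Solving for V2: V2 = √(5.527² − 2·(-24.124·1000)/1260) = 8.297 m/s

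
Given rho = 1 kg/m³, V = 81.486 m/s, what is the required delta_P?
Formula: V = \sqrt{\frac{2 \Delta P}{\rho}}
Substituting knowns: 81.486 = √(2·(delta_P·1000)/1)
Solving for delta_P: delta_P = 81.486²·1/2/1000 = 3.32 kPa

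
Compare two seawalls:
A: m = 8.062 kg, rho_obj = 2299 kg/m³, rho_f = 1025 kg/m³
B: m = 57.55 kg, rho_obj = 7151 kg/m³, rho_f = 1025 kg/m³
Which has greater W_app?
W_app(A) = 43.83 N, W_app(B) = 483.6 N. Answer: B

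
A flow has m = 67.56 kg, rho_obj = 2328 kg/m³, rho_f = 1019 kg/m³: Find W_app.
Formula: W_{app} = mg\left(1 - \frac{\rho_f}{\rho_{obj}}\right)
W_app = 67.56·9.81·(1 − 1019/2328) = 372.7 N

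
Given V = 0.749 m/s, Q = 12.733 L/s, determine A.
Formula: Q = A V
Substituting knowns: 12.733 = A·0.749·1000
Solving for A: A = (12.733/1000)/0.749 = 0.017 m²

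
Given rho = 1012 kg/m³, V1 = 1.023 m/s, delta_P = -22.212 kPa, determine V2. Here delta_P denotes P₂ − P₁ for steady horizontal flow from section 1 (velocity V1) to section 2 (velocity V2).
Formula: \Delta P = \frac{1}{2} \rho (V_1^2 - V_2^2)
Substituting knowns: -22.212 = 0.5·1012·(1.023² − V2²)/1000
Solving for V2: V2 = √(1.023² − 2·(-22.212·1000)/1012) = 6.704 m/s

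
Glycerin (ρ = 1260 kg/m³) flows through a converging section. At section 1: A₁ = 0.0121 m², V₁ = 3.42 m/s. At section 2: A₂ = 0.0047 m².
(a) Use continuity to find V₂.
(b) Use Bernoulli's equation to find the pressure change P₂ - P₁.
(a) Continuity: A₁V₁=A₂V₂ -> V₂=A₁V₁/A₂=0.0121*3.42/0.0047=8.80 m/s
(b) Bernoulli: P₂-P₁=0.5*rho*(V₁^2-V₂^2)/1000=0.5*1260*(3.42^2-8.80^2)/1000=-41.42 kPa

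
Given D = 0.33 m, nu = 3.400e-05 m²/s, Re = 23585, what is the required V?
Formula: Re = \frac{V D}{\nu}
Substituting knowns: 23585 = V·0.33/3.400e-05
Solving for V: V = 23585·3.400e-05/0.33 = 2.43 m/s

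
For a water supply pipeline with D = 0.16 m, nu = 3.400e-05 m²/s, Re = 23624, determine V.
Formula: Re = \frac{V D}{\nu}
Substituting knowns: 23624 = V·0.16/3.400e-05
Solving for V: V = 23624·3.400e-05/0.16 = 5.02 m/s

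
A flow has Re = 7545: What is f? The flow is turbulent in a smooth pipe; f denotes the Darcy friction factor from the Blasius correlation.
Formula: f = \frac{0.316}{Re^{0.25}}
f = 0.316/7545^0.25 = 0.03391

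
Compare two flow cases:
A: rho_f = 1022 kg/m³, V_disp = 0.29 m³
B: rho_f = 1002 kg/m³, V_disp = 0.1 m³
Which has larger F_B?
F_B(A) = 2907 N, F_B(B) = 983 N. Answer: A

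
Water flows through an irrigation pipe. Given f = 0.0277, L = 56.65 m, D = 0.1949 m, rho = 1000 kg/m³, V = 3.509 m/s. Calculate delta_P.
Formula: \Delta P = f \frac{L}{D} \frac{\rho V^2}{2}
delta_P = 0.0277·(56.65/0.1949)·0.5·1000·3.509²/1000 = 49.57 kPa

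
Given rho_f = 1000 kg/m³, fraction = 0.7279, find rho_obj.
Formula: f_{sub} = \frac{\rho_{obj}}{\rho_f}
Substituting knowns: 0.7279 = rho_obj/1000
Solving for rho_obj: rho_obj = 0.7279·1000 = 727.9 kg/m³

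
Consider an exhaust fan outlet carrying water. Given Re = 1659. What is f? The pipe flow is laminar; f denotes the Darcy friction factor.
Formula: f = \frac{64}{Re}
f = 64/1659 = 0.03858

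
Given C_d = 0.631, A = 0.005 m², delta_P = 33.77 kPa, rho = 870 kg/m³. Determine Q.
Formula: Q = C_d A \sqrt{\frac{2 \Delta P}{\rho}}
Q = 0.631·0.005·√(2·(33.77·1000)/870)·1000 = 27.8 L/s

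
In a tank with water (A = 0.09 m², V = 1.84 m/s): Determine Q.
Formula: Q = A V
Q = 0.09·1.84·1000 = 165.6 L/s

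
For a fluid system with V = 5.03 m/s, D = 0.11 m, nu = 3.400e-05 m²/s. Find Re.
Formula: Re = \frac{V D}{\nu}
Re = 5.03·0.11/3.400e-05 = 16274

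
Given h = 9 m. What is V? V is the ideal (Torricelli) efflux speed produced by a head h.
Formula: V = \sqrt{2 g h}
V = √(2·9.81·9) = 13.29 m/s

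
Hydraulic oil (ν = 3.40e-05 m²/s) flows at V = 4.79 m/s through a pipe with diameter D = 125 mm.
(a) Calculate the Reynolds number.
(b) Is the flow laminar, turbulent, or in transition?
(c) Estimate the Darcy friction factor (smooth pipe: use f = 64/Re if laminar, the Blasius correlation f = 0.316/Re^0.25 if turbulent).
(a) Re = V·D/ν = 4.79·0.125/3.40e-05 = 17610
(b) Flow regime: turbulent (Re > 4000)
(c) Friction factor: f = 0.316/Re^0.25 = 0.316/17610^0.25 = 0.02743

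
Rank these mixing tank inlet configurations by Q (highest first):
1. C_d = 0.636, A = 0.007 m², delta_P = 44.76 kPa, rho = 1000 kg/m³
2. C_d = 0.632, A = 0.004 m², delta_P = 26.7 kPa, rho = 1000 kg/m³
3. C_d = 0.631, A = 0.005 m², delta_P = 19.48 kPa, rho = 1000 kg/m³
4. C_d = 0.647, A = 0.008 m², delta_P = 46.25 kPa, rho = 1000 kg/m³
Case 1: Q = 42.12 L/s
Case 2: Q = 18.47 L/s
Case 3: Q = 19.69 L/s
Case 4: Q = 49.78 L/s
Ranking (highest first): 4, 1, 3, 2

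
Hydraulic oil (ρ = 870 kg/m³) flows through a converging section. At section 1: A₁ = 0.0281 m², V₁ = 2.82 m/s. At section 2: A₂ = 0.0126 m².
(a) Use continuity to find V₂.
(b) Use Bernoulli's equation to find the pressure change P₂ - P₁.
(a) Continuity: A₁V₁=A₂V₂ -> V₂=A₁V₁/A₂=0.0281*2.82/0.0126=6.29 m/s
(b) Bernoulli: P₂-P₁=0.5*rho*(V₁^2-V₂^2)/1000=0.5*870*(2.82^2-6.29^2)/1000=-13.75 kPa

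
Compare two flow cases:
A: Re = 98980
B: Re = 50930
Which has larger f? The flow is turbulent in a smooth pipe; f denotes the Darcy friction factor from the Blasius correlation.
f(A) = 0.01782, f(B) = 0.02104. Answer: B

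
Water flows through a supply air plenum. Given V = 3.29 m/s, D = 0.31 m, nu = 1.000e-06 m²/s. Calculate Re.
Formula: Re = \frac{V D}{\nu}
Re = 3.29·0.31/1.000e-06 = 1.020e+06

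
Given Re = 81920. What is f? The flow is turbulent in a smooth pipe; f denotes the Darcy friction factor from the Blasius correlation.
Formula: f = \frac{0.316}{Re^{0.25}}
f = 0.316/81920^0.25 = 0.01868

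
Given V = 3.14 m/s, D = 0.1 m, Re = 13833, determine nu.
Formula: Re = \frac{V D}{\nu}
Substituting knowns: 13833 = 3.14·0.1/nu
Solving for nu: nu = 3.14·0.1/13833 = 2.270e-05 m²/s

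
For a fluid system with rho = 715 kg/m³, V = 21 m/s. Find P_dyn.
Formula: P_{dyn} = \frac{1}{2} \rho V^2
P_dyn = 0.5·715·21²/1000 = 157.7 kPa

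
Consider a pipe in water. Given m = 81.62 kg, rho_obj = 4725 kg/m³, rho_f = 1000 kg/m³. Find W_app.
Formula: W_{app} = mg\left(1 - \frac{\rho_f}{\rho_{obj}}\right)
W_app = 81.62·9.81·(1 − 1000/4725) = 631.2 N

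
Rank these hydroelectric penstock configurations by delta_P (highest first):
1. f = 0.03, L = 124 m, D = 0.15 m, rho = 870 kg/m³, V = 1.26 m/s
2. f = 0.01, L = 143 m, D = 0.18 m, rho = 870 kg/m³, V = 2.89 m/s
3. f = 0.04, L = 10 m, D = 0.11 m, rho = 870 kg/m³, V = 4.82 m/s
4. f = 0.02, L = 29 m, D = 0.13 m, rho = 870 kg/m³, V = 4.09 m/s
Case 1: delta_P = 17.13 kPa
Case 2: delta_P = 28.86 kPa
Case 3: delta_P = 36.75 kPa
Case 4: delta_P = 32.47 kPa
Ranking (highest first): 3, 4, 2, 1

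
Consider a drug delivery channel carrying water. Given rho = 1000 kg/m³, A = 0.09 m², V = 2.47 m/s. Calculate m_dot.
Formula: \dot{m} = \rho A V
m_dot = 1000·0.09·2.47 = 222.3 kg/s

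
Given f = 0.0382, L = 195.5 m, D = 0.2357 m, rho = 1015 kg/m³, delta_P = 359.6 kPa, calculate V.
Formula: \Delta P = f \frac{L}{D} \frac{\rho V^2}{2}
Substituting knowns: 359.6 = 0.0382·(195.5/0.2357)·0.5·1015·V²/1000
Solving for V: V = √((359.6·1000)/(0.0382·(195.5/0.2357)·0.5·1015)) = 4.729 m/s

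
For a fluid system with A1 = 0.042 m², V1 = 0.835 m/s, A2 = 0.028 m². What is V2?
Formula: V_2 = \frac{A_1 V_1}{A_2}
V2 = 0.042·0.835/0.028 = 1.253 m/s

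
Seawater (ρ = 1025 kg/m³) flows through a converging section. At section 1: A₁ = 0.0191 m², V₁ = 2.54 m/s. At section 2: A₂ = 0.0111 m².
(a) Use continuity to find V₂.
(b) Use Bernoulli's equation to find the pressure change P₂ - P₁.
(a) Continuity: A₁V₁=A₂V₂ -> V₂=A₁V₁/A₂=0.0191*2.54/0.0111=4.37 m/s
(b) Bernoulli: P₂-P₁=0.5*rho*(V₁^2-V₂^2)/1000=0.5*1025*(2.54^2-4.37^2)/1000=-6.481 kPa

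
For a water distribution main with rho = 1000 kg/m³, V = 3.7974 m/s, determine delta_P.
Formula: V = \sqrt{\frac{2 \Delta P}{\rho}}
Substituting knowns: 3.7974 = √(2·(delta_P·1000)/1000)
Solving for delta_P: delta_P = 3.7974²·1000/2/1000 = 7.21 kPa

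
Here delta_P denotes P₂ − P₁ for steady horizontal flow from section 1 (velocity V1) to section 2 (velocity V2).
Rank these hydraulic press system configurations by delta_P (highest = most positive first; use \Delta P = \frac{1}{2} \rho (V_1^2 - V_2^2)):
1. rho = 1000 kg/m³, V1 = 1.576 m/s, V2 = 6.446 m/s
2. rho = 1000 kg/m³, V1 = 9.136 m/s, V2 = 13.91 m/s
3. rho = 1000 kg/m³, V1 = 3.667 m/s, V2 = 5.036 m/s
Case 1: delta_P = -19.53 kPa
Case 2: delta_P = -55.01 kPa
Case 3: delta_P = -5.957 kPa
Ranking (highest first): 3, 1, 2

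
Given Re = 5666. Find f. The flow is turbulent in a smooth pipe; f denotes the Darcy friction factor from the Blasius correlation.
Formula: f = \frac{0.316}{Re^{0.25}}
f = 0.316/5666^0.25 = 0.03642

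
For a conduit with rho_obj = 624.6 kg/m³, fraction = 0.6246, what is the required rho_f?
Formula: f_{sub} = \frac{\rho_{obj}}{\rho_f}
Substituting knowns: 0.6246 = 624.6/rho_f
Solving for rho_f: rho_f = 624.6/0.6246 = 1000 kg/m³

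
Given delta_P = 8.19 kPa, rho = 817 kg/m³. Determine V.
Formula: V = \sqrt{\frac{2 \Delta P}{\rho}}
V = √(2·(8.19·1000)/817) = 4.478 m/s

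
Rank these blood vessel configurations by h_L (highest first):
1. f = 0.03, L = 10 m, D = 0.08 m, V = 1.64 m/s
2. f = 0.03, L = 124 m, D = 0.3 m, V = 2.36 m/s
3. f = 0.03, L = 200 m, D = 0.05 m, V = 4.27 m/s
Case 1: h_L = 0.5141 m
Case 2: h_L = 3.52 m
Case 3: h_L = 111.5 m
Ranking (highest first): 3, 2, 1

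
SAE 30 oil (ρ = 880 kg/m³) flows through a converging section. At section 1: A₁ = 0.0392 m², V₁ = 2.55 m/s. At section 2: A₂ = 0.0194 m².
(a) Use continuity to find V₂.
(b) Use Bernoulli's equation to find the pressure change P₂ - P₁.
(a) Continuity: A₁V₁=A₂V₂ -> V₂=A₁V₁/A₂=0.0392*2.55/0.0194=5.15 m/s
(b) Bernoulli: P₂-P₁=0.5*rho*(V₁^2-V₂^2)/1000=0.5*880*(2.55^2-5.15^2)/1000=-8.809 kPa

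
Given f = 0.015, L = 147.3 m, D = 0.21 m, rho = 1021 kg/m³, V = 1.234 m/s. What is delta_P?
Formula: \Delta P = f \frac{L}{D} \frac{\rho V^2}{2}
delta_P = 0.015·(147.3/0.21)·0.5·1021·1.234²/1000 = 8.179 kPa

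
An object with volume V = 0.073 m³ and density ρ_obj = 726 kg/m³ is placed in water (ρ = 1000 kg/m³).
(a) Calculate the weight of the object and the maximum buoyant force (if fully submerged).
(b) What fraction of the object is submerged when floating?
(a) W=rho_obj*g*V=726*9.81*0.073=519.9 N; F_B(max)=rho*g*V=1000*9.81*0.073=716.1 N
(b) Floating fraction=rho_obj/rho=726/1000=0.726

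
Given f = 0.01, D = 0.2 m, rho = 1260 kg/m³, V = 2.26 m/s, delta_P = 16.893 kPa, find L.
Formula: \Delta P = f \frac{L}{D} \frac{\rho V^2}{2}
Substituting knowns: 16.893 = 0.01·(L/0.2)·0.5·1260·2.26²/1000
Solving for L: L = (16.893·1000)·0.2/(0.01·0.5·1260·2.26²) = 105 m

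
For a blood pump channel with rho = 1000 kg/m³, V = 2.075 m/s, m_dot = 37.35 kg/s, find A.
Formula: \dot{m} = \rho A V
Substituting knowns: 37.35 = 1000·A·2.075
Solving for A: A = 37.35/(1000·2.075) = 0.018 m²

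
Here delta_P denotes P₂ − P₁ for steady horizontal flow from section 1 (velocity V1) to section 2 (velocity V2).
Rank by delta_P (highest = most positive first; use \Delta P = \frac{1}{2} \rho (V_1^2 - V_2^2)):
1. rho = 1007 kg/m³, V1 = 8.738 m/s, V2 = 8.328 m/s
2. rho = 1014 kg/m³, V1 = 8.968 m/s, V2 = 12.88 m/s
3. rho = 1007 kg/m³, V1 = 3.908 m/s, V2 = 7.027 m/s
Case 1: delta_P = 3.523 kPa
Case 2: delta_P = -43.33 kPa
Case 3: delta_P = -17.17 kPa
Ranking (highest first): 1, 3, 2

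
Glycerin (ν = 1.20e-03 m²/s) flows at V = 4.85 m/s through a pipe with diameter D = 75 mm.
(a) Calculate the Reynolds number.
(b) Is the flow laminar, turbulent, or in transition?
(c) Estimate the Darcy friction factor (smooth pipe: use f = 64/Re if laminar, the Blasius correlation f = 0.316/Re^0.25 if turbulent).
(a) Re = V·D/ν = 4.85·0.075/1.20e-03 = 303.12
(b) Flow regime: laminar (Re < 2300)
(c) Friction factor: f = 64/Re = 64/303.12 = 0.2111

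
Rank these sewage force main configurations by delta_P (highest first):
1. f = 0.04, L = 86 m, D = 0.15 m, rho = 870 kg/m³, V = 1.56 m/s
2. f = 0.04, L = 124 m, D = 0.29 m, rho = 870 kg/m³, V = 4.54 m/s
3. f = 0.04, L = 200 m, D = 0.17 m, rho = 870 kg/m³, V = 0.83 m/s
Case 1: delta_P = 24.28 kPa
Case 2: delta_P = 153.4 kPa
Case 3: delta_P = 14.1 kPa
Ranking (highest first): 2, 1, 3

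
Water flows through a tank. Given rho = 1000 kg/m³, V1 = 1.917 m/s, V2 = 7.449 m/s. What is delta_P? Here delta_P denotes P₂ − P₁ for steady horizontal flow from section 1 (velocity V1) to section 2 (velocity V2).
Formula: \Delta P = \frac{1}{2} \rho (V_1^2 - V_2^2)
delta_P = 0.5·1000·(1.917² − 7.449²)/1000 = -25.91 kPa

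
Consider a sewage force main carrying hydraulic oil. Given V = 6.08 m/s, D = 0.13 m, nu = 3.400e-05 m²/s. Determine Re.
Formula: Re = \frac{V D}{\nu}
Re = 6.08·0.13/3.400e-05 = 23247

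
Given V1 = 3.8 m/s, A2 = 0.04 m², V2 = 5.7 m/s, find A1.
Formula: V_2 = \frac{A_1 V_1}{A_2}
Substituting knowns: 5.7 = A1·3.8/0.04
Solving for A1: A1 = 5.7·0.04/3.8 = 0.06 m²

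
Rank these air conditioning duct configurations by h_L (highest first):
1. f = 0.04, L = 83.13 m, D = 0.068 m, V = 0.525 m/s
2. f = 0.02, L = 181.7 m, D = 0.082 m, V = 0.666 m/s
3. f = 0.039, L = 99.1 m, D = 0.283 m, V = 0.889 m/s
Case 1: h_L = 0.687 m
Case 2: h_L = 1.002 m
Case 3: h_L = 0.5501 m
Ranking (highest first): 2, 1, 3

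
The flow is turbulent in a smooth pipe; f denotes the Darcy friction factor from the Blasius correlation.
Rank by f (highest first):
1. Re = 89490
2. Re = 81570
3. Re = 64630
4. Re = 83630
Case 1: f = 0.01827
Case 2: f = 0.0187
Case 3: f = 0.01982
Case 4: f = 0.01858
Ranking (highest first): 3, 2, 4, 1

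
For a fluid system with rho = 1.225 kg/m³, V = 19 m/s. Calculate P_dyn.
Formula: P_{dyn} = \frac{1}{2} \rho V^2
P_dyn = 0.5·1.225·19²/1000 = 0.2211 kPa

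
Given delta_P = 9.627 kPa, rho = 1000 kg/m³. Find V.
Formula: V = \sqrt{\frac{2 \Delta P}{\rho}}
V = √(2·(9.627·1000)/1000) = 4.388 m/s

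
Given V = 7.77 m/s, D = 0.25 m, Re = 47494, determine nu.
Formula: Re = \frac{V D}{\nu}
Substituting knowns: 47494 = 7.77·0.25/nu
Solving for nu: nu = 7.77·0.25/47494 = 4.090e-05 m²/s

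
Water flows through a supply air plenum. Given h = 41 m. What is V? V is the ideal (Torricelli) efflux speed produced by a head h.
Formula: V = \sqrt{2 g h}
V = √(2·9.81·41) = 28.36 m/s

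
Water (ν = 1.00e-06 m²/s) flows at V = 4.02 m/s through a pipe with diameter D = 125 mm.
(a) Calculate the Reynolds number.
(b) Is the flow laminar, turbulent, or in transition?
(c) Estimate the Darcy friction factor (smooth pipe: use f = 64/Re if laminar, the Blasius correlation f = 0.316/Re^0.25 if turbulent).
(a) Re = V·D/ν = 4.02·0.125/1.00e-06 = 502500
(b) Flow regime: turbulent (Re > 4000)
(c) Friction factor: f = 0.316/Re^0.25 = 0.316/502500^0.25 = 0.01187 (Blasius is strictly valid for Re ≲ 1e5; used here as the smooth-pipe estimate the problem specifies)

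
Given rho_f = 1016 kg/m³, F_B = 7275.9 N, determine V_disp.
Formula: F_B = \rho_f g V_{disp}
Substituting knowns: 7275.9 = 1016·9.81·V_disp
Solving for V_disp: V_disp = 7275.9/(1016·9.81) = 0.73 m³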